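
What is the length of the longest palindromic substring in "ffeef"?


Input: "ffeef"
Checking substrings for palindromes:
  [1:5] "feef" (len 4) => palindrome
  [0:2] "ff" (len 2) => palindrome
  [2:4] "ee" (len 2) => palindrome
Longest palindromic substring: "feef" with length 4

4


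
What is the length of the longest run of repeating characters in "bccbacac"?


Input: "bccbacac"
Scanning for longest run:
  Position 1 ('c'): new char, reset run to 1
  Position 2 ('c'): continues run of 'c', length=2
  Position 3 ('b'): new char, reset run to 1
  Position 4 ('a'): new char, reset run to 1
  Position 5 ('c'): new char, reset run to 1
  Position 6 ('a'): new char, reset run to 1
  Position 7 ('c'): new char, reset run to 1
Longest run: 'c' with length 2

2


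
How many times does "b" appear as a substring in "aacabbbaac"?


Searching for "b" in "aacabbbaac"
Scanning each position:
  Position 0: "a" => no
  Position 1: "a" => no
  Position 2: "c" => no
  Position 3: "a" => no
  Position 4: "b" => MATCH
  Position 5: "b" => MATCH
  Position 6: "b" => MATCH
  Position 7: "a" => no
  Position 8: "a" => no
  Position 9: "c" => no
Total occurrences: 3

3


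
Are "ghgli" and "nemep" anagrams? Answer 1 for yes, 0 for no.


Strings: "ghgli", "nemep"
Sorted first:  gghil
Sorted second: eemnp
Differ at position 0: 'g' vs 'e' => not anagrams

0


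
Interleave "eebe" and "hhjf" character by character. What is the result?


Interleaving "eebe" and "hhjf":
  Position 0: 'e' from first, 'h' from second => "eh"
  Position 1: 'e' from first, 'h' from second => "eh"
  Position 2: 'b' from first, 'j' from second => "bj"
  Position 3: 'e' from first, 'f' from second => "ef"
Result: ehehbjef

ehehbjef


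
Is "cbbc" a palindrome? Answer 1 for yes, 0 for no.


Input: cbbc
Reversed: cbbc
  Compare pos 0 ('c') with pos 3 ('c'): match
  Compare pos 1 ('b') with pos 2 ('b'): match
Result: palindrome

1


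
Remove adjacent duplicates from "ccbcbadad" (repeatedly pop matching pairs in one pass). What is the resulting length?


Input: ccbcbadad
Stack-based adjacent duplicate removal:
  Read 'c': push. Stack: c
  Read 'c': matches stack top 'c' => pop. Stack: (empty)
  Read 'b': push. Stack: b
  Read 'c': push. Stack: bc
  Read 'b': push. Stack: bcb
  Read 'a': push. Stack: bcba
  Read 'd': push. Stack: bcbad
  Read 'a': push. Stack: bcbada
  Read 'd': push. Stack: bcbadad
Final stack: "bcbadad" (length 7)

7


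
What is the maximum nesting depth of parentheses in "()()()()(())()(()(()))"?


Input: "()()()()(())()(()(()))"
Tracking depth:
  Position 0 '(': depth becomes 1
  Position 1 ')': depth becomes 0
  Position 2 '(': depth becomes 1
  Position 3 ')': depth becomes 0
  Position 4 '(': depth becomes 1
  Position 5 ')': depth becomes 0
  Position 6 '(': depth becomes 1
  Position 7 ')': depth becomes 0
  Position 8 '(': depth becomes 1
  Position 9 '(': depth becomes 2
  Position 10 ')': depth becomes 1
  Position 11 ')': depth becomes 0
  Position 12 '(': depth becomes 1
  Position 13 ')': depth becomes 0
  Position 14 '(': depth becomes 1
  Position 15 '(': depth becomes 2
  Position 16 ')': depth becomes 1
  Position 17 '(': depth becomes 2
  Position 18 '(': depth becomes 3
  Position 19 ')': depth becomes 2
  Position 20 ')': depth becomes 1
  Position 21 ')': depth becomes 0
Maximum depth reached: 3

3


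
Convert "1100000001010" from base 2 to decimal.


Input: "1100000001010" in base 2
Positional expansion:
  Digit '1' (value 1) x 2^12 = 4096
  Digit '1' (value 1) x 2^11 = 2048
  Digit '0' (value 0) x 2^10 = 0
  Digit '0' (value 0) x 2^9 = 0
  Digit '0' (value 0) x 2^8 = 0
  Digit '0' (value 0) x 2^7 = 0
  Digit '0' (value 0) x 2^6 = 0
  Digit '0' (value 0) x 2^5 = 0
  Digit '0' (value 0) x 2^4 = 0
  Digit '1' (value 1) x 2^3 = 8
  Digit '0' (value 0) x 2^2 = 0
  Digit '1' (value 1) x 2^1 = 2
  Digit '0' (value 0) x 2^0 = 0
Sum = 6154

6154


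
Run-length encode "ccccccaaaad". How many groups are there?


Input: ccccccaaaad
Scanning for consecutive runs:
  Group 1: 'c' x 6 (positions 0-5)
  Group 2: 'a' x 4 (positions 6-9)
  Group 3: 'd' x 1 (positions 10-10)
Total groups: 3

3


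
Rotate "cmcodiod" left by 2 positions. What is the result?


Input: "cmcodiod", rotate left by 2
First 2 characters: "cm"
Remaining characters: "codiod"
Concatenate remaining + first: "codiod" + "cm" = "codiodcm"

codiodcm


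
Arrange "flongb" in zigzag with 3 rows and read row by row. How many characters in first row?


Zigzag "flongb" into 3 rows:
Placing characters:
  'f' => row 0
  'l' => row 1
  'o' => row 2
  'n' => row 1
  'g' => row 0
  'b' => row 1
Rows:
  Row 0: "fg"
  Row 1: "lnb"
  Row 2: "o"
First row length: 2

2


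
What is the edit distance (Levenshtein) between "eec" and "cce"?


Computing edit distance: "eec" -> "cce"
DP table:
           c    c    e
      0    1    2    3
  e   1    1    2    2
  e   2    2    2    2
  c   3    2    2    3
Edit distance = dp[3][3] = 3

3


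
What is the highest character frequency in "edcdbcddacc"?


Input: edcdbcddacc
Character counts:
  'a': 1
  'b': 1
  'c': 4
  'd': 4
  'e': 1
Maximum frequency: 4

4


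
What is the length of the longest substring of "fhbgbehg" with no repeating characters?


Input: "fhbgbehg"
Sliding window (track last position of each char):
  Position 0 ('f'): window [0,0] length 1 -- new best
  Position 1 ('h'): window [0,1] length 2 -- new best
  Position 2 ('b'): window [0,2] length 3 -- new best
  Position 3 ('g'): window [0,3] length 4 -- new best
  Position 4 ('b'): repeat (last at 2), move window start to 3
  Position 4 ('b'): window [3,4] length 2
  Position 5 ('e'): window [3,5] length 3
  Position 6 ('h'): window [3,6] length 4
  Position 7 ('g'): repeat (last at 3), move window start to 4
  Position 7 ('g'): window [4,7] length 4
Longest substring with no repeats: "fhbg" with length 4

4


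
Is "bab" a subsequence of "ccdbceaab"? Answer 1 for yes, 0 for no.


Check if "bab" is a subsequence of "ccdbceaab"
Greedy scan:
  Position 0 ('c'): no match needed
  Position 1 ('c'): no match needed
  Position 2 ('d'): no match needed
  Position 3 ('b'): matches sub[0] = 'b'
  Position 4 ('c'): no match needed
  Position 5 ('e'): no match needed
  Position 6 ('a'): matches sub[1] = 'a'
  Position 7 ('a'): no match needed
  Position 8 ('b'): matches sub[2] = 'b'
All 3 characters matched => is a subsequence

1


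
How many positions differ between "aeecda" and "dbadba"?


Comparing "aeecda" and "dbadba" position by position:
  Position 0: 'a' vs 'd' => DIFFER
  Position 1: 'e' vs 'b' => DIFFER
  Position 2: 'e' vs 'a' => DIFFER
  Position 3: 'c' vs 'd' => DIFFER
  Position 4: 'd' vs 'b' => DIFFER
  Position 5: 'a' vs 'a' => same
Positions that differ: 5

5


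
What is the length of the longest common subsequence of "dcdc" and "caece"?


LCS of "dcdc" and "caece"
DP table:
           c    a    e    c    e
      0    0    0    0    0    0
  d   0    0    0    0    0    0
  c   0    1    1    1    1    1
  d   0    1    1    1    1    1
  c   0    1    1    1    2    2
LCS length = dp[4][5] = 2

2


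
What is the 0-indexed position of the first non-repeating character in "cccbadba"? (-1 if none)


Input: cccbadba
Character frequencies:
  'a': 2
  'b': 2
  'c': 3
  'd': 1
Scanning left to right for freq == 1:
  Position 0 ('c'): freq=3, skip
  Position 1 ('c'): freq=3, skip
  Position 2 ('c'): freq=3, skip
  Position 3 ('b'): freq=2, skip
  Position 4 ('a'): freq=2, skip
  Position 5 ('d'): unique! => answer = 5

5


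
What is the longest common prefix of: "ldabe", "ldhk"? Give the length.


Words: ldabe, ldhk
  Position 0: all 'l' => match
  Position 1: all 'd' => match
  Position 2: ('a', 'h') => mismatch, stop
LCP = "ld" (length 2)

2


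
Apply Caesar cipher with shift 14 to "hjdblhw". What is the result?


Caesar cipher: shift "hjdblhw" by 14
  'h' (pos 7) + 14 = pos 21 = 'v'
  'j' (pos 9) + 14 = pos 23 = 'x'
  'd' (pos 3) + 14 = pos 17 = 'r'
  'b' (pos 1) + 14 = pos 15 = 'p'
  'l' (pos 11) + 14 = pos 25 = 'z'
  'h' (pos 7) + 14 = pos 21 = 'v'
  'w' (pos 22) + 14 = pos 10 = 'k'
Result: vxrpzvk

vxrpzvk


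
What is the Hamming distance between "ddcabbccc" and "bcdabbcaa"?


Comparing "ddcabbccc" and "bcdabbcaa" position by position:
  Position 0: 'd' vs 'b' => differ
  Position 1: 'd' vs 'c' => differ
  Position 2: 'c' vs 'd' => differ
  Position 3: 'a' vs 'a' => same
  Position 4: 'b' vs 'b' => same
  Position 5: 'b' vs 'b' => same
  Position 6: 'c' vs 'c' => same
  Position 7: 'c' vs 'a' => differ
  Position 8: 'c' vs 'a' => differ
Total differences (Hamming distance): 5

5


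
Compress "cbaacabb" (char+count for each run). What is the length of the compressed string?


Input: cbaacabb
Runs:
  'c' x 1 => "c1"
  'b' x 1 => "b1"
  'a' x 2 => "a2"
  'c' x 1 => "c1"
  'a' x 1 => "a1"
  'b' x 2 => "b2"
Compressed: "c1b1a2c1a1b2"
Compressed length: 12

12


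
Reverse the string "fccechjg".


Input: fccechjg
Reading characters right to left:
  Position 7: 'g'
  Position 6: 'j'
  Position 5: 'h'
  Position 4: 'c'
  Position 3: 'e'
  Position 2: 'c'
  Position 1: 'c'
  Position 0: 'f'
Reversed: gjhceccf

gjhceccf


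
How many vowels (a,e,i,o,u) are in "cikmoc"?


Input: cikmoc
Checking each character:
  'c' at position 0: consonant
  'i' at position 1: vowel (running total: 1)
  'k' at position 2: consonant
  'm' at position 3: consonant
  'o' at position 4: vowel (running total: 2)
  'c' at position 5: consonant
Total vowels: 2

2


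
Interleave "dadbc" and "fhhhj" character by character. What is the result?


Interleaving "dadbc" and "fhhhj":
  Position 0: 'd' from first, 'f' from second => "df"
  Position 1: 'a' from first, 'h' from second => "ah"
  Position 2: 'd' from first, 'h' from second => "dh"
  Position 3: 'b' from first, 'h' from second => "bh"
  Position 4: 'c' from first, 'j' from second => "cj"
Result: dfahdhbhcj

dfahdhbhcj


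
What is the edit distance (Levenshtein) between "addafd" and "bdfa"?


Computing edit distance: "addafd" -> "bdfa"
DP table:
           b    d    f    a
      0    1    2    3    4
  a   1    1    2    3    3
  d   2    2    1    2    3
  d   3    3    2    2    3
  a   4    4    3    3    2
  f   5    5    4    3    3
  d   6    6    5    4    4
Edit distance = dp[6][4] = 4

4


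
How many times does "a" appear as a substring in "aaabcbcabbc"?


Searching for "a" in "aaabcbcabbc"
Scanning each position:
  Position 0: "a" => MATCH
  Position 1: "a" => MATCH
  Position 2: "a" => MATCH
  Position 3: "b" => no
  Position 4: "c" => no
  Position 5: "b" => no
  Position 6: "c" => no
  Position 7: "a" => MATCH
  Position 8: "b" => no
  Position 9: "b" => no
  Position 10: "c" => no
Total occurrences: 4

4


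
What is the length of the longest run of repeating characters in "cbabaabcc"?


Input: "cbabaabcc"
Scanning for longest run:
  Position 1 ('b'): new char, reset run to 1
  Position 2 ('a'): new char, reset run to 1
  Position 3 ('b'): new char, reset run to 1
  Position 4 ('a'): new char, reset run to 1
  Position 5 ('a'): continues run of 'a', length=2
  Position 6 ('b'): new char, reset run to 1
  Position 7 ('c'): new char, reset run to 1
  Position 8 ('c'): continues run of 'c', length=2
Longest run: 'a' with length 2

2


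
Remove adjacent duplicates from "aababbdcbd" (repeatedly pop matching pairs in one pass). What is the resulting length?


Input: aababbdcbd
Stack-based adjacent duplicate removal:
  Read 'a': push. Stack: a
  Read 'a': matches stack top 'a' => pop. Stack: (empty)
  Read 'b': push. Stack: b
  Read 'a': push. Stack: ba
  Read 'b': push. Stack: bab
  Read 'b': matches stack top 'b' => pop. Stack: ba
  Read 'd': push. Stack: bad
  Read 'c': push. Stack: badc
  Read 'b': push. Stack: badcb
  Read 'd': push. Stack: badcbd
Final stack: "badcbd" (length 6)

6


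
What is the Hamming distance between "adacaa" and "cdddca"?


Comparing "adacaa" and "cdddca" position by position:
  Position 0: 'a' vs 'c' => differ
  Position 1: 'd' vs 'd' => same
  Position 2: 'a' vs 'd' => differ
  Position 3: 'c' vs 'd' => differ
  Position 4: 'a' vs 'c' => differ
  Position 5: 'a' vs 'a' => same
Total differences (Hamming distance): 4

4


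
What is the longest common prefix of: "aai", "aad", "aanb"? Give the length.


Words: aai, aad, aanb
  Position 0: all 'a' => match
  Position 1: all 'a' => match
  Position 2: ('i', 'd', 'n') => mismatch, stop
LCP = "aa" (length 2)

2


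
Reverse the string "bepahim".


Input: bepahim
Reading characters right to left:
  Position 6: 'm'
  Position 5: 'i'
  Position 4: 'h'
  Position 3: 'a'
  Position 2: 'p'
  Position 1: 'e'
  Position 0: 'b'
Reversed: mihapeb

mihapeb


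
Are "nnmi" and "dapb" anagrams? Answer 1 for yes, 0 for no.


Strings: "nnmi", "dapb"
Sorted first:  imnn
Sorted second: abdp
Differ at position 0: 'i' vs 'a' => not anagrams

0


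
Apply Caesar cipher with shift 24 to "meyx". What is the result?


Caesar cipher: shift "meyx" by 24
  'm' (pos 12) + 24 = pos 10 = 'k'
  'e' (pos 4) + 24 = pos 2 = 'c'
  'y' (pos 24) + 24 = pos 22 = 'w'
  'x' (pos 23) + 24 = pos 21 = 'v'
Result: kcwv

kcwv


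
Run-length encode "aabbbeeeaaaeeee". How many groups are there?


Input: aabbbeeeaaaeeee
Scanning for consecutive runs:
  Group 1: 'a' x 2 (positions 0-1)
  Group 2: 'b' x 3 (positions 2-4)
  Group 3: 'e' x 3 (positions 5-7)
  Group 4: 'a' x 3 (positions 8-10)
  Group 5: 'e' x 4 (positions 11-14)
Total groups: 5

5


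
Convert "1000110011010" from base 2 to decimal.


Input: "1000110011010" in base 2
Positional expansion:
  Digit '1' (value 1) x 2^12 = 4096
  Digit '0' (value 0) x 2^11 = 0
  Digit '0' (value 0) x 2^10 = 0
  Digit '0' (value 0) x 2^9 = 0
  Digit '1' (value 1) x 2^8 = 256
  Digit '1' (value 1) x 2^7 = 128
  Digit '0' (value 0) x 2^6 = 0
  Digit '0' (value 0) x 2^5 = 0
  Digit '1' (value 1) x 2^4 = 16
  Digit '1' (value 1) x 2^3 = 8
  Digit '0' (value 0) x 2^2 = 0
  Digit '1' (value 1) x 2^1 = 2
  Digit '0' (value 0) x 2^0 = 0
Sum = 4506

4506


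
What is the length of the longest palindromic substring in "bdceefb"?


Input: "bdceefb"
Checking substrings for palindromes:
  [3:5] "ee" (len 2) => palindrome
Longest palindromic substring: "ee" with length 2

2


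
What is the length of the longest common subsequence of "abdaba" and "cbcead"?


LCS of "abdaba" and "cbcead"
DP table:
           c    b    c    e    a    d
      0    0    0    0    0    0    0
  a   0    0    0    0    0    1    1
  b   0    0    1    1    1    1    1
  d   0    0    1    1    1    1    2
  a   0    0    1    1    1    2    2
  b   0    0    1    1    1    2    2
  a   0    0    1    1    1    2    2
LCS length = dp[6][6] = 2

2


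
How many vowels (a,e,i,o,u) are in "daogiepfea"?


Input: daogiepfea
Checking each character:
  'd' at position 0: consonant
  'a' at position 1: vowel (running total: 1)
  'o' at position 2: vowel (running total: 2)
  'g' at position 3: consonant
  'i' at position 4: vowel (running total: 3)
  'e' at position 5: vowel (running total: 4)
  'p' at position 6: consonant
  'f' at position 7: consonant
  'e' at position 8: vowel (running total: 5)
  'a' at position 9: vowel (running total: 6)
Total vowels: 6

6


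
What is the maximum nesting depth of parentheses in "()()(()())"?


Input: "()()(()())"
Tracking depth:
  Position 0 '(': depth becomes 1
  Position 1 ')': depth becomes 0
  Position 2 '(': depth becomes 1
  Position 3 ')': depth becomes 0
  Position 4 '(': depth becomes 1
  Position 5 '(': depth becomes 2
  Position 6 ')': depth becomes 1
  Position 7 '(': depth becomes 2
  Position 8 ')': depth becomes 1
  Position 9 ')': depth becomes 0
Maximum depth reached: 2

2


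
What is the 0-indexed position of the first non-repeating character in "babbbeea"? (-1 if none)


Input: babbbeea
Character frequencies:
  'a': 2
  'b': 4
  'e': 2
Scanning left to right for freq == 1:
  Position 0 ('b'): freq=4, skip
  Position 1 ('a'): freq=2, skip
  Position 2 ('b'): freq=4, skip
  Position 3 ('b'): freq=4, skip
  Position 4 ('b'): freq=4, skip
  Position 5 ('e'): freq=2, skip
  Position 6 ('e'): freq=2, skip
  Position 7 ('a'): freq=2, skip
  No unique character found => answer = -1

-1


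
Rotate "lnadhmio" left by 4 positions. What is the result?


Input: "lnadhmio", rotate left by 4
First 4 characters: "lnad"
Remaining characters: "hmio"
Concatenate remaining + first: "hmio" + "lnad" = "hmiolnad"

hmiolnad


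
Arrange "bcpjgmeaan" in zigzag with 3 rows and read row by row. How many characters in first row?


Zigzag "bcpjgmeaan" into 3 rows:
Placing characters:
  'b' => row 0
  'c' => row 1
  'p' => row 2
  'j' => row 1
  'g' => row 0
  'm' => row 1
  'e' => row 2
  'a' => row 1
  'a' => row 0
  'n' => row 1
Rows:
  Row 0: "bga"
  Row 1: "cjman"
  Row 2: "pe"
First row length: 3

3


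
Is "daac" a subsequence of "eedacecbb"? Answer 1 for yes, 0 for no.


Check if "daac" is a subsequence of "eedacecbb"
Greedy scan:
  Position 0 ('e'): no match needed
  Position 1 ('e'): no match needed
  Position 2 ('d'): matches sub[0] = 'd'
  Position 3 ('a'): matches sub[1] = 'a'
  Position 4 ('c'): no match needed
  Position 5 ('e'): no match needed
  Position 6 ('c'): no match needed
  Position 7 ('b'): no match needed
  Position 8 ('b'): no match needed
Only matched 2/4 characters => not a subsequence

0


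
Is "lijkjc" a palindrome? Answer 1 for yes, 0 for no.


Input: lijkjc
Reversed: cjkjil
  Compare pos 0 ('l') with pos 5 ('c'): MISMATCH
  Compare pos 1 ('i') with pos 4 ('j'): MISMATCH
  Compare pos 2 ('j') with pos 3 ('k'): MISMATCH
Result: not a palindrome

0


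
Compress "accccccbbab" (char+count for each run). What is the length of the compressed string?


Input: accccccbbab
Runs:
  'a' x 1 => "a1"
  'c' x 6 => "c6"
  'b' x 2 => "b2"
  'a' x 1 => "a1"
  'b' x 1 => "b1"
Compressed: "a1c6b2a1b1"
Compressed length: 10

10


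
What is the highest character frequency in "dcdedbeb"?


Input: dcdedbeb
Character counts:
  'b': 2
  'c': 1
  'd': 3
  'e': 2
Maximum frequency: 3

3


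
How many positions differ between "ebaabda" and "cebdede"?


Comparing "ebaabda" and "cebdede" position by position:
  Position 0: 'e' vs 'c' => DIFFER
  Position 1: 'b' vs 'e' => DIFFER
  Position 2: 'a' vs 'b' => DIFFER
  Position 3: 'a' vs 'd' => DIFFER
  Position 4: 'b' vs 'e' => DIFFER
  Position 5: 'd' vs 'd' => same
  Position 6: 'a' vs 'e' => DIFFER
Positions that differ: 6

6


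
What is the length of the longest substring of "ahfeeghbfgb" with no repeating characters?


Input: "ahfeeghbfgb"
Sliding window (track last position of each char):
  Position 0 ('a'): window [0,0] length 1 -- new best
  Position 1 ('h'): window [0,1] length 2 -- new best
  Position 2 ('f'): window [0,2] length 3 -- new best
  Position 3 ('e'): window [0,3] length 4 -- new best
  Position 4 ('e'): repeat (last at 3), move window start to 4
  Position 4 ('e'): window [4,4] length 1
  Position 5 ('g'): window [4,5] length 2
  Position 6 ('h'): window [4,6] length 3
  Position 7 ('b'): window [4,7] length 4
  Position 8 ('f'): window [4,8] length 5 -- new best
  Position 9 ('g'): repeat (last at 5), move window start to 6
  Position 9 ('g'): window [6,9] length 4
  Position 10 ('b'): repeat (last at 7), move window start to 8
  Position 10 ('b'): window [8,10] length 3
Longest substring with no repeats: "eghbf" with length 5

5


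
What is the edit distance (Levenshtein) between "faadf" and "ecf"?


Computing edit distance: "faadf" -> "ecf"
DP table:
           e    c    f
      0    1    2    3
  f   1    1    2    2
  a   2    2    2    3
  a   3    3    3    3
  d   4    4    4    4
  f   5    5    5    4
Edit distance = dp[5][3] = 4

4


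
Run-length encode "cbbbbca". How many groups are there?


Input: cbbbbca
Scanning for consecutive runs:
  Group 1: 'c' x 1 (positions 0-0)
  Group 2: 'b' x 4 (positions 1-4)
  Group 3: 'c' x 1 (positions 5-5)
  Group 4: 'a' x 1 (positions 6-6)
Total groups: 4

4


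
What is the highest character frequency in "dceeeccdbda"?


Input: dceeeccdbda
Character counts:
  'a': 1
  'b': 1
  'c': 3
  'd': 3
  'e': 3
Maximum frequency: 3

3


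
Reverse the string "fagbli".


Input: fagbli
Reading characters right to left:
  Position 5: 'i'
  Position 4: 'l'
  Position 3: 'b'
  Position 2: 'g'
  Position 1: 'a'
  Position 0: 'f'
Reversed: ilbgaf

ilbgaf


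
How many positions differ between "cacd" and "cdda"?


Comparing "cacd" and "cdda" position by position:
  Position 0: 'c' vs 'c' => same
  Position 1: 'a' vs 'd' => DIFFER
  Position 2: 'c' vs 'd' => DIFFER
  Position 3: 'd' vs 'a' => DIFFER
Positions that differ: 3

3


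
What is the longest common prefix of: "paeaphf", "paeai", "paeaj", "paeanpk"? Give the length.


Words: paeaphf, paeai, paeaj, paeanpk
  Position 0: all 'p' => match
  Position 1: all 'a' => match
  Position 2: all 'e' => match
  Position 3: all 'a' => match
  Position 4: ('p', 'i', 'j', 'n') => mismatch, stop
LCP = "paea" (length 4)

4


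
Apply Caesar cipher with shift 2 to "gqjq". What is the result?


Caesar cipher: shift "gqjq" by 2
  'g' (pos 6) + 2 = pos 8 = 'i'
  'q' (pos 16) + 2 = pos 18 = 's'
  'j' (pos 9) + 2 = pos 11 = 'l'
  'q' (pos 16) + 2 = pos 18 = 's'
Result: isls

isls


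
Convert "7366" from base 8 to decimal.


Input: "7366" in base 8
Positional expansion:
  Digit '7' (value 7) x 8^3 = 3584
  Digit '3' (value 3) x 8^2 = 192
  Digit '6' (value 6) x 8^1 = 48
  Digit '6' (value 6) x 8^0 = 6
Sum = 3830

3830


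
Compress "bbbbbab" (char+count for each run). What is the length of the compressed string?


Input: bbbbbab
Runs:
  'b' x 5 => "b5"
  'a' x 1 => "a1"
  'b' x 1 => "b1"
Compressed: "b5a1b1"
Compressed length: 6

6


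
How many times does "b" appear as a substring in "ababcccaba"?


Searching for "b" in "ababcccaba"
Scanning each position:
  Position 0: "a" => no
  Position 1: "b" => MATCH
  Position 2: "a" => no
  Position 3: "b" => MATCH
  Position 4: "c" => no
  Position 5: "c" => no
  Position 6: "c" => no
  Position 7: "a" => no
  Position 8: "b" => MATCH
  Position 9: "a" => no
Total occurrences: 3

3


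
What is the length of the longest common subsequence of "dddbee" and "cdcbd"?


LCS of "dddbee" and "cdcbd"
DP table:
           c    d    c    b    d
      0    0    0    0    0    0
  d   0    0    1    1    1    1
  d   0    0    1    1    1    2
  d   0    0    1    1    1    2
  b   0    0    1    1    2    2
  e   0    0    1    1    2    2
  e   0    0    1    1    2    2
LCS length = dp[6][5] = 2

2


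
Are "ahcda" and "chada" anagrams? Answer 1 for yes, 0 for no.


Strings: "ahcda", "chada"
Sorted first:  aacdh
Sorted second: aacdh
Sorted forms match => anagrams

1


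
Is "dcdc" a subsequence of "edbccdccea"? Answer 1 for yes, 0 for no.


Check if "dcdc" is a subsequence of "edbccdccea"
Greedy scan:
  Position 0 ('e'): no match needed
  Position 1 ('d'): matches sub[0] = 'd'
  Position 2 ('b'): no match needed
  Position 3 ('c'): matches sub[1] = 'c'
  Position 4 ('c'): no match needed
  Position 5 ('d'): matches sub[2] = 'd'
  Position 6 ('c'): matches sub[3] = 'c'
  Position 7 ('c'): no match needed
  Position 8 ('e'): no match needed
  Position 9 ('a'): no match needed
All 4 characters matched => is a subsequence

1


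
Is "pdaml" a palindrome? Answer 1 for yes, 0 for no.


Input: pdaml
Reversed: lmadp
  Compare pos 0 ('p') with pos 4 ('l'): MISMATCH
  Compare pos 1 ('d') with pos 3 ('m'): MISMATCH
Result: not a palindrome

0


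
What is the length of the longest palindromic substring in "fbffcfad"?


Input: "fbffcfad"
Checking substrings for palindromes:
  [0:3] "fbf" (len 3) => palindrome
  [3:6] "fcf" (len 3) => palindrome
  [2:4] "ff" (len 2) => palindrome
Longest palindromic substring: "fbf" with length 3

3


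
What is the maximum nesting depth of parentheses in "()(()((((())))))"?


Input: "()(()((((())))))"
Tracking depth:
  Position 0 '(': depth becomes 1
  Position 1 ')': depth becomes 0
  Position 2 '(': depth becomes 1
  Position 3 '(': depth becomes 2
  Position 4 ')': depth becomes 1
  Position 5 '(': depth becomes 2
  Position 6 '(': depth becomes 3
  Position 7 '(': depth becomes 4
  Position 8 '(': depth becomes 5
  Position 9 '(': depth becomes 6
  Position 10 ')': depth becomes 5
  Position 11 ')': depth becomes 4
  Position 12 ')': depth becomes 3
  Position 13 ')': depth becomes 2
  Position 14 ')': depth becomes 1
  Position 15 ')': depth becomes 0
Maximum depth reached: 6

6


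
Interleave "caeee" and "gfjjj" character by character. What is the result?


Interleaving "caeee" and "gfjjj":
  Position 0: 'c' from first, 'g' from second => "cg"
  Position 1: 'a' from first, 'f' from second => "af"
  Position 2: 'e' from first, 'j' from second => "ej"
  Position 3: 'e' from first, 'j' from second => "ej"
  Position 4: 'e' from first, 'j' from second => "ej"
Result: cgafejejej

cgafejejej


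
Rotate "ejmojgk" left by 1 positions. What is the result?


Input: "ejmojgk", rotate left by 1
First 1 characters: "e"
Remaining characters: "jmojgk"
Concatenate remaining + first: "jmojgk" + "e" = "jmojgke"

jmojgke


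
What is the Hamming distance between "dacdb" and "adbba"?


Comparing "dacdb" and "adbba" position by position:
  Position 0: 'd' vs 'a' => differ
  Position 1: 'a' vs 'd' => differ
  Position 2: 'c' vs 'b' => differ
  Position 3: 'd' vs 'b' => differ
  Position 4: 'b' vs 'a' => differ
Total differences (Hamming distance): 5

5


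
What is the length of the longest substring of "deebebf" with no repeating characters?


Input: "deebebf"
Sliding window (track last position of each char):
  Position 0 ('d'): window [0,0] length 1 -- new best
  Position 1 ('e'): window [0,1] length 2 -- new best
  Position 2 ('e'): repeat (last at 1), move window start to 2
  Position 2 ('e'): window [2,2] length 1
  Position 3 ('b'): window [2,3] length 2
  Position 4 ('e'): repeat (last at 2), move window start to 3
  Position 4 ('e'): window [3,4] length 2
  Position 5 ('b'): repeat (last at 3), move window start to 4
  Position 5 ('b'): window [4,5] length 2
  Position 6 ('f'): window [4,6] length 3 -- new best
Longest substring with no repeats: "ebf" with length 3

3


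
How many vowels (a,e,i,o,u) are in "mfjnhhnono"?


Input: mfjnhhnono
Checking each character:
  'm' at position 0: consonant
  'f' at position 1: consonant
  'j' at position 2: consonant
  'n' at position 3: consonant
  'h' at position 4: consonant
  'h' at position 5: consonant
  'n' at position 6: consonant
  'o' at position 7: vowel (running total: 1)
  'n' at position 8: consonant
  'o' at position 9: vowel (running total: 2)
Total vowels: 2

2


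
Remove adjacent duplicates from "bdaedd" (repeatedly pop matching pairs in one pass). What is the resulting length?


Input: bdaedd
Stack-based adjacent duplicate removal:
  Read 'b': push. Stack: b
  Read 'd': push. Stack: bd
  Read 'a': push. Stack: bda
  Read 'e': push. Stack: bdae
  Read 'd': push. Stack: bdaed
  Read 'd': matches stack top 'd' => pop. Stack: bdae
Final stack: "bdae" (length 4)

4


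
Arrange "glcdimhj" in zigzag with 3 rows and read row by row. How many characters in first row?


Zigzag "glcdimhj" into 3 rows:
Placing characters:
  'g' => row 0
  'l' => row 1
  'c' => row 2
  'd' => row 1
  'i' => row 0
  'm' => row 1
  'h' => row 2
  'j' => row 1
Rows:
  Row 0: "gi"
  Row 1: "ldmj"
  Row 2: "ch"
First row length: 2

2


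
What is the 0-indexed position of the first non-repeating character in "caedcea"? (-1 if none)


Input: caedcea
Character frequencies:
  'a': 2
  'c': 2
  'd': 1
  'e': 2
Scanning left to right for freq == 1:
  Position 0 ('c'): freq=2, skip
  Position 1 ('a'): freq=2, skip
  Position 2 ('e'): freq=2, skip
  Position 3 ('d'): unique! => answer = 3

3


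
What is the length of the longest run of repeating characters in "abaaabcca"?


Input: "abaaabcca"
Scanning for longest run:
  Position 1 ('b'): new char, reset run to 1
  Position 2 ('a'): new char, reset run to 1
  Position 3 ('a'): continues run of 'a', length=2
  Position 4 ('a'): continues run of 'a', length=3
  Position 5 ('b'): new char, reset run to 1
  Position 6 ('c'): new char, reset run to 1
  Position 7 ('c'): continues run of 'c', length=2
  Position 8 ('a'): new char, reset run to 1
Longest run: 'a' with length 3

3


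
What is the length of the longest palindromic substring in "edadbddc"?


Input: "edadbddc"
Checking substrings for palindromes:
  [1:4] "dad" (len 3) => palindrome
  [3:6] "dbd" (len 3) => palindrome
  [5:7] "dd" (len 2) => palindrome
Longest palindromic substring: "dad" with length 3

3


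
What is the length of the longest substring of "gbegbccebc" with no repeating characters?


Input: "gbegbccebc"
Sliding window (track last position of each char):
  Position 0 ('g'): window [0,0] length 1 -- new best
  Position 1 ('b'): window [0,1] length 2 -- new best
  Position 2 ('e'): window [0,2] length 3 -- new best
  Position 3 ('g'): repeat (last at 0), move window start to 1
  Position 3 ('g'): window [1,3] length 3
  Position 4 ('b'): repeat (last at 1), move window start to 2
  Position 4 ('b'): window [2,4] length 3
  Position 5 ('c'): window [2,5] length 4 -- new best
  Position 6 ('c'): repeat (last at 5), move window start to 6
  Position 6 ('c'): window [6,6] length 1
  Position 7 ('e'): window [6,7] length 2
  Position 8 ('b'): window [6,8] length 3
  Position 9 ('c'): repeat (last at 6), move window start to 7
  Position 9 ('c'): window [7,9] length 3
Longest substring with no repeats: "egbc" with length 4

4


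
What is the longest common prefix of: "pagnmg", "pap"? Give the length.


Words: pagnmg, pap
  Position 0: all 'p' => match
  Position 1: all 'a' => match
  Position 2: ('g', 'p') => mismatch, stop
LCP = "pa" (length 2)

2


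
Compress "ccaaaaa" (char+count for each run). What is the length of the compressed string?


Input: ccaaaaa
Runs:
  'c' x 2 => "c2"
  'a' x 5 => "a5"
Compressed: "c2a5"
Compressed length: 4

4


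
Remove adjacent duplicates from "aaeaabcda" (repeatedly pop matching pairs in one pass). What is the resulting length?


Input: aaeaabcda
Stack-based adjacent duplicate removal:
  Read 'a': push. Stack: a
  Read 'a': matches stack top 'a' => pop. Stack: (empty)
  Read 'e': push. Stack: e
  Read 'a': push. Stack: ea
  Read 'a': matches stack top 'a' => pop. Stack: e
  Read 'b': push. Stack: eb
  Read 'c': push. Stack: ebc
  Read 'd': push. Stack: ebcd
  Read 'a': push. Stack: ebcda
Final stack: "ebcda" (length 5)

5


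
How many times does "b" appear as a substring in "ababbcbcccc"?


Searching for "b" in "ababbcbcccc"
Scanning each position:
  Position 0: "a" => no
  Position 1: "b" => MATCH
  Position 2: "a" => no
  Position 3: "b" => MATCH
  Position 4: "b" => MATCH
  Position 5: "c" => no
  Position 6: "b" => MATCH
  Position 7: "c" => no
  Position 8: "c" => no
  Position 9: "c" => no
  Position 10: "c" => no
Total occurrences: 4

4


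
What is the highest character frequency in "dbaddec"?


Input: dbaddec
Character counts:
  'a': 1
  'b': 1
  'c': 1
  'd': 3
  'e': 1
Maximum frequency: 3

3


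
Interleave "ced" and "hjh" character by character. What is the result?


Interleaving "ced" and "hjh":
  Position 0: 'c' from first, 'h' from second => "ch"
  Position 1: 'e' from first, 'j' from second => "ej"
  Position 2: 'd' from first, 'h' from second => "dh"
Result: chejdh

chejdh


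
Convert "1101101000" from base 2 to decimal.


Input: "1101101000" in base 2
Positional expansion:
  Digit '1' (value 1) x 2^9 = 512
  Digit '1' (value 1) x 2^8 = 256
  Digit '0' (value 0) x 2^7 = 0
  Digit '1' (value 1) x 2^6 = 64
  Digit '1' (value 1) x 2^5 = 32
  Digit '0' (value 0) x 2^4 = 0
  Digit '1' (value 1) x 2^3 = 8
  Digit '0' (value 0) x 2^2 = 0
  Digit '0' (value 0) x 2^1 = 0
  Digit '0' (value 0) x 2^0 = 0
Sum = 872

872


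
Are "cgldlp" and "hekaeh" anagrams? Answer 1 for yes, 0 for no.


Strings: "cgldlp", "hekaeh"
Sorted first:  cdgllp
Sorted second: aeehhk
Differ at position 0: 'c' vs 'a' => not anagrams

0


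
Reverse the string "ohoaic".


Input: ohoaic
Reading characters right to left:
  Position 5: 'c'
  Position 4: 'i'
  Position 3: 'a'
  Position 2: 'o'
  Position 1: 'h'
  Position 0: 'o'
Reversed: ciaoho

ciaoho


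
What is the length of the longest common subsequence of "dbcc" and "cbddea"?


LCS of "dbcc" and "cbddea"
DP table:
           c    b    d    d    e    a
      0    0    0    0    0    0    0
  d   0    0    0    1    1    1    1
  b   0    0    1    1    1    1    1
  c   0    1    1    1    1    1    1
  c   0    1    1    1    1    1    1
LCS length = dp[4][6] = 1

1


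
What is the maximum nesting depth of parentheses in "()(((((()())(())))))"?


Input: "()(((((()())(())))))"
Tracking depth:
  Position 0 '(': depth becomes 1
  Position 1 ')': depth becomes 0
  Position 2 '(': depth becomes 1
  Position 3 '(': depth becomes 2
  Position 4 '(': depth becomes 3
  Position 5 '(': depth becomes 4
  Position 6 '(': depth becomes 5
  Position 7 '(': depth becomes 6
  Position 8 ')': depth becomes 5
  Position 9 '(': depth becomes 6
  Position 10 ')': depth becomes 5
  Position 11 ')': depth becomes 4
  Position 12 '(': depth becomes 5
  Position 13 '(': depth becomes 6
  Position 14 ')': depth becomes 5
  Position 15 ')': depth becomes 4
  Position 16 ')': depth becomes 3
  Position 17 ')': depth becomes 2
  Position 18 ')': depth becomes 1
  Position 19 ')': depth becomes 0
Maximum depth reached: 6

6


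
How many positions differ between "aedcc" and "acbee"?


Comparing "aedcc" and "acbee" position by position:
  Position 0: 'a' vs 'a' => same
  Position 1: 'e' vs 'c' => DIFFER
  Position 2: 'd' vs 'b' => DIFFER
  Position 3: 'c' vs 'e' => DIFFER
  Position 4: 'c' vs 'e' => DIFFER
Positions that differ: 4

4


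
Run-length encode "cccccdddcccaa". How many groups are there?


Input: cccccdddcccaa
Scanning for consecutive runs:
  Group 1: 'c' x 5 (positions 0-4)
  Group 2: 'd' x 3 (positions 5-7)
  Group 3: 'c' x 3 (positions 8-10)
  Group 4: 'a' x 2 (positions 11-12)
Total groups: 4

4


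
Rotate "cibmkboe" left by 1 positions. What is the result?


Input: "cibmkboe", rotate left by 1
First 1 characters: "c"
Remaining characters: "ibmkboe"
Concatenate remaining + first: "ibmkboe" + "c" = "ibmkboec"

ibmkboec


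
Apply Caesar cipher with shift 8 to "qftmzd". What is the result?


Caesar cipher: shift "qftmzd" by 8
  'q' (pos 16) + 8 = pos 24 = 'y'
  'f' (pos 5) + 8 = pos 13 = 'n'
  't' (pos 19) + 8 = pos 1 = 'b'
  'm' (pos 12) + 8 = pos 20 = 'u'
  'z' (pos 25) + 8 = pos 7 = 'h'
  'd' (pos 3) + 8 = pos 11 = 'l'
Result: ynbuhl

ynbuhl


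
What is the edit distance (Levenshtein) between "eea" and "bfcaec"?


Computing edit distance: "eea" -> "bfcaec"
DP table:
           b    f    c    a    e    c
      0    1    2    3    4    5    6
  e   1    1    2    3    4    4    5
  e   2    2    2    3    4    4    5
  a   3    3    3    3    3    4    5
Edit distance = dp[3][6] = 5

5


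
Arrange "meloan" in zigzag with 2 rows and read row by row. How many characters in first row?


Zigzag "meloan" into 2 rows:
Placing characters:
  'm' => row 0
  'e' => row 1
  'l' => row 0
  'o' => row 1
  'a' => row 0
  'n' => row 1
Rows:
  Row 0: "mla"
  Row 1: "eon"
First row length: 3

3


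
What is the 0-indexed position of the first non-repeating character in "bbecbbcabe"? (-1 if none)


Input: bbecbbcabe
Character frequencies:
  'a': 1
  'b': 5
  'c': 2
  'e': 2
Scanning left to right for freq == 1:
  Position 0 ('b'): freq=5, skip
  Position 1 ('b'): freq=5, skip
  Position 2 ('e'): freq=2, skip
  Position 3 ('c'): freq=2, skip
  Position 4 ('b'): freq=5, skip
  Position 5 ('b'): freq=5, skip
  Position 6 ('c'): freq=2, skip
  Position 7 ('a'): unique! => answer = 7

7


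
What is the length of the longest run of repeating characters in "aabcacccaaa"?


Input: "aabcacccaaa"
Scanning for longest run:
  Position 1 ('a'): continues run of 'a', length=2
  Position 2 ('b'): new char, reset run to 1
  Position 3 ('c'): new char, reset run to 1
  Position 4 ('a'): new char, reset run to 1
  Position 5 ('c'): new char, reset run to 1
  Position 6 ('c'): continues run of 'c', length=2
  Position 7 ('c'): continues run of 'c', length=3
  Position 8 ('a'): new char, reset run to 1
  Position 9 ('a'): continues run of 'a', length=2
  Position 10 ('a'): continues run of 'a', length=3
Longest run: 'c' with length 3

3


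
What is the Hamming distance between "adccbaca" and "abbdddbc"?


Comparing "adccbaca" and "abbdddbc" position by position:
  Position 0: 'a' vs 'a' => same
  Position 1: 'd' vs 'b' => differ
  Position 2: 'c' vs 'b' => differ
  Position 3: 'c' vs 'd' => differ
  Position 4: 'b' vs 'd' => differ
  Position 5: 'a' vs 'd' => differ
  Position 6: 'c' vs 'b' => differ
  Position 7: 'a' vs 'c' => differ
Total differences (Hamming distance): 7

7


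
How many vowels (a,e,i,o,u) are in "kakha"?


Input: kakha
Checking each character:
  'k' at position 0: consonant
  'a' at position 1: vowel (running total: 1)
  'k' at position 2: consonant
  'h' at position 3: consonant
  'a' at position 4: vowel (running total: 2)
Total vowels: 2

2


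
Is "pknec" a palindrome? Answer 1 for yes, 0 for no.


Input: pknec
Reversed: cenkp
  Compare pos 0 ('p') with pos 4 ('c'): MISMATCH
  Compare pos 1 ('k') with pos 3 ('e'): MISMATCH
Result: not a palindrome

0


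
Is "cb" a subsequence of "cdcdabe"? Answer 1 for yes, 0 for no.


Check if "cb" is a subsequence of "cdcdabe"
Greedy scan:
  Position 0 ('c'): matches sub[0] = 'c'
  Position 1 ('d'): no match needed
  Position 2 ('c'): no match needed
  Position 3 ('d'): no match needed
  Position 4 ('a'): no match needed
  Position 5 ('b'): matches sub[1] = 'b'
  Position 6 ('e'): no match needed
All 2 characters matched => is a subsequence

1


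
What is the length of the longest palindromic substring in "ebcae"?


Input: "ebcae"
Checking substrings for palindromes:
  No multi-char palindromic substrings found
Longest palindromic substring: "e" with length 1

1


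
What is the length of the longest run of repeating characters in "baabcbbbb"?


Input: "baabcbbbb"
Scanning for longest run:
  Position 1 ('a'): new char, reset run to 1
  Position 2 ('a'): continues run of 'a', length=2
  Position 3 ('b'): new char, reset run to 1
  Position 4 ('c'): new char, reset run to 1
  Position 5 ('b'): new char, reset run to 1
  Position 6 ('b'): continues run of 'b', length=2
  Position 7 ('b'): continues run of 'b', length=3
  Position 8 ('b'): continues run of 'b', length=4
Longest run: 'b' with length 4

4


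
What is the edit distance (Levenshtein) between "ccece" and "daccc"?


Computing edit distance: "ccece" -> "daccc"
DP table:
           d    a    c    c    c
      0    1    2    3    4    5
  c   1    1    2    2    3    4
  c   2    2    2    2    2    3
  e   3    3    3    3    3    3
  c   4    4    4    3    3    3
  e   5    5    5    4    4    4
Edit distance = dp[5][5] = 4

4


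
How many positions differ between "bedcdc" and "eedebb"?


Comparing "bedcdc" and "eedebb" position by position:
  Position 0: 'b' vs 'e' => DIFFER
  Position 1: 'e' vs 'e' => same
  Position 2: 'd' vs 'd' => same
  Position 3: 'c' vs 'e' => DIFFER
  Position 4: 'd' vs 'b' => DIFFER
  Position 5: 'c' vs 'b' => DIFFER
Positions that differ: 4

4


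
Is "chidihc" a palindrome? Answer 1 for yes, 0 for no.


Input: chidihc
Reversed: chidihc
  Compare pos 0 ('c') with pos 6 ('c'): match
  Compare pos 1 ('h') with pos 5 ('h'): match
  Compare pos 2 ('i') with pos 4 ('i'): match
Result: palindrome

1


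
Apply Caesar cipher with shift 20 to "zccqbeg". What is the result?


Caesar cipher: shift "zccqbeg" by 20
  'z' (pos 25) + 20 = pos 19 = 't'
  'c' (pos 2) + 20 = pos 22 = 'w'
  'c' (pos 2) + 20 = pos 22 = 'w'
  'q' (pos 16) + 20 = pos 10 = 'k'
  'b' (pos 1) + 20 = pos 21 = 'v'
  'e' (pos 4) + 20 = pos 24 = 'y'
  'g' (pos 6) + 20 = pos 0 = 'a'
Result: twwkvya

twwkvya
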